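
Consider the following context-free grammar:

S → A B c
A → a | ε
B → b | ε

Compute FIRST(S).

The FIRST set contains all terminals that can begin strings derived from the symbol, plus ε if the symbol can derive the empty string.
FIRST(A) = {a, ε} (A → a | ε) and FIRST(B) = {b, ε} (B → b | ε).
For S → A B c: add FIRST(A) minus ε = {a}; A is nullable, so also add FIRST(B) minus ε = {b}; B is nullable too, so also add FIRST(c) = {c}. The terminal c is never erased, so S is not nullable and ε is not included.
FIRST(S) = {a, b, c}.

Final answer: {a, b, c}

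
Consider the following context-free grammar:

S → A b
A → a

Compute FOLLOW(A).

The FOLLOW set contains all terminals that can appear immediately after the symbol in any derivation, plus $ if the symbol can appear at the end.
A occurs only in S → A b, where it is immediately followed by the terminal b. So FOLLOW(A) = {b}.

Final answer: {b}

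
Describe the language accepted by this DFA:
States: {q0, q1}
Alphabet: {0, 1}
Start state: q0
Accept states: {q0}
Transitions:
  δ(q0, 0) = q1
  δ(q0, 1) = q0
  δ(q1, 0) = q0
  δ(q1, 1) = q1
Analyzing the DFA structure:
Start state: q0
Accept states: {q0}
Interpreting what each state remembers (checking against the transitions):
  q0: an even number of 0s has been read so far
  q1: an odd number of 0s has been read so far
  δ(q0, 0): in q0 (an even number of 0s has been read so far), after reading 0 we have: an odd number of 0s has been read so far → q1
  δ(q0, 1): in q0 (an even number of 0s has been read so far), after reading 1 we have: an even number of 0s has been read so far → q0
  δ(q1, 0): in q1 (an odd number of 0s has been read so far), after reading 0 we have: an even number of 0s has been read so far → q0
  δ(q1, 1): in q1 (an odd number of 0s has been read so far), after reading 1 we have: an odd number of 0s has been read so far → q1
A string is accepted iff it ends in {q0}, i.e. an even number of 0s has been read so far.
Language: All binary strings with an even number of 0s

Final answer: All binary strings with an even number of 0s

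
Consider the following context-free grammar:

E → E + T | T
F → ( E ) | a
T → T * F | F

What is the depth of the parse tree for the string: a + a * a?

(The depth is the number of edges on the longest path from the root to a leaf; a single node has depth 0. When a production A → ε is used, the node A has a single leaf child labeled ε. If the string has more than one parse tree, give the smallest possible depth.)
The grammar is unambiguous; the parse tree of a + a * a is:
E → E + T at the root (depth 0).
  Left E (depth 1) → T (2) → F (3) → a (4).
  Right T (depth 1) → T * F; that T (2) → F (3) → a (4); F (2) → a (3).
The longest root-to-leaf paths have 4 edges.
Depth = 4.

Final answer: 4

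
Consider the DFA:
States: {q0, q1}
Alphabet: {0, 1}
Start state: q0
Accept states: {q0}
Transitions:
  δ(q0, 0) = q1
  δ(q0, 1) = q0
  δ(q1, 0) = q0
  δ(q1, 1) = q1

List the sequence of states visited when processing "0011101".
Starting at q0
Read '0': q0 -> q1
Read '0': q1 -> q0
Read '1': q0 -> q0
Read '1': q0 -> q0
Read '1': q0 -> q0
Read '0': q0 -> q1
Read '1': q1 -> q1

Final answer: q0 -> q1 -> q0 -> q0 -> q0 -> q0 -> q1 -> q1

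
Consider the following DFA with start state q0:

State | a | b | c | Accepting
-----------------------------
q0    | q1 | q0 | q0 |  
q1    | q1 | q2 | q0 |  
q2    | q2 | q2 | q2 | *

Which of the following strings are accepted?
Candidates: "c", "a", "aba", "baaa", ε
"c": q0 → q0; q0 is not accepting → rejected
"a": q0 → q1; q1 is not accepting → rejected
"aba": q0 → q1 → q2 → q2; q2 is accepting → accepted
"baaa": q0 → q0 → q1 → q1 → q1; q1 is not accepting → rejected
ε: q0; q0 is not accepting → rejected

Final answer: "aba"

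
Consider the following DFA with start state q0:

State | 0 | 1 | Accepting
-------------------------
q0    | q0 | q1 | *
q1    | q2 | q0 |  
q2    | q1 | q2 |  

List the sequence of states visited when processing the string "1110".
q0 → q1 → q0 → q1 → q2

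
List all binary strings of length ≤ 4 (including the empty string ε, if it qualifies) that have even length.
Checking every binary string of length 0 to 4:
  Length 0: accepted: ε | rejected: (none)
  Length 1: accepted: (none) | rejected: 0, 1
  Length 2: accepted: 00, 01, 10, 11 | rejected: (none)
  Length 3: accepted: (none) | rejected: 000, 001, 010, 011, 100, 101, 110, 111
  Length 4: accepted: 0000, 0001, 0010, 0011, 0100, 0101, 0110, 0111, 1000, 1001, 1010, 1011, 1100, 1101, 1110, 1111 | rejected: (none)
Total: 21 string(s).

Final answer: ε, 00, 01, 10, 11, 0000, 0001, 0010, 0011, 0100, 0101, 0110, 0111, 1000, 1001, 1010, 1011, 1100, 1101, 1110, 1111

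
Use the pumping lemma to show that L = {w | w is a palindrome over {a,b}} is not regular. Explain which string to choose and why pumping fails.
Language: L = {w | w is a palindrome over {a,b}} (strings that read the same forwards and backwards)
Step 1: Assume for contradiction that L is regular, with pumping length p.
Step 2: Choose s = a^p b a^p. Then s ∈ L (it reads the same forwards and backwards) and |s| ≥ p.
Step 3: Consider any decomposition s = xyz with |xy| ≤ p and |y| > 0. Since |xy| ≤ p and the first p symbols of s are all a's, y = a^k for some k with 1 ≤ k ≤ p.
Step 4: Pumping up (i = 2): xy²z = a^(p+k) b a^p. Its reverse is a^p b a^(p+k) ≠ a^(p+k) b a^p (the single b is no longer in the middle), so xy²z is not a palindrome and xy²z ∉ L.
This contradicts the pumping lemma, so L is not regular.

Final answer: Choose s = a^p b a^p. Since |xy| ≤ p, y = a^k with k ≥ 1. Then xy²z = a^(p+k) b a^p is not a palindrome, so ∉ L.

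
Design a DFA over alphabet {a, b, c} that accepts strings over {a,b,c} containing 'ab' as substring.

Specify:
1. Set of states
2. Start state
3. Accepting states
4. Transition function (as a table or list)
One valid DFA (any DFA recognizing the same language is acceptable):
States: {q0, q1, q2}
Start: q0
Accepting: {q2}
Transitions (accepting states marked with *):
State | a | b | c | Accepting
-----------------------------
q0    | q1 | q0 | q0 |  
q1    | q1 | q2 | q0 |  
q2    | q2 | q2 | q2 | *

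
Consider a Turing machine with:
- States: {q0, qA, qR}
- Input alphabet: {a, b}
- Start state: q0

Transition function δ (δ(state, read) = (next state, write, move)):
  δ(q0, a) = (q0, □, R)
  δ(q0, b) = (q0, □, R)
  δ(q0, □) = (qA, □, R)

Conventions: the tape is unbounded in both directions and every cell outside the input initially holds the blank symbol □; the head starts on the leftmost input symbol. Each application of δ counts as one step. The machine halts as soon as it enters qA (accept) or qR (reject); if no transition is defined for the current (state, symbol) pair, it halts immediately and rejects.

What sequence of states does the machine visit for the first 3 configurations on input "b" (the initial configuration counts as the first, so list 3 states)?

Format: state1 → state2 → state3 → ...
Step 0: [q0]b (head at position 0)
Step 1: δ(q0, b) = (q0, □, R)  ⊢  □[q0]□ (head at position 1)
Step 2: δ(q0, □) = (qA, □, R)  ⊢  □□[qA]□ (head at position 2)
Reading off the states of these 3 configurations: q0 → q0 → qA

Final answer: q0 → q0 → qA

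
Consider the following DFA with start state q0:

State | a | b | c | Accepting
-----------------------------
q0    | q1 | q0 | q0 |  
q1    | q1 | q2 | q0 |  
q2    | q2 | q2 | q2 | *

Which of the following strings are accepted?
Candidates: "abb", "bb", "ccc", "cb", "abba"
"abb": q0 → q1 → q2 → q2; q2 is accepting → accepted
"bb": q0 → q0 → q0; q0 is not accepting → rejected
"ccc": q0 → q0 → q0 → q0; q0 is not accepting → rejected
"cb": q0 → q0 → q0; q0 is not accepting → rejected
"abba": q0 → q1 → q2 → q2 → q2; q2 is accepting → accepted

Final answer: "abb", "abba"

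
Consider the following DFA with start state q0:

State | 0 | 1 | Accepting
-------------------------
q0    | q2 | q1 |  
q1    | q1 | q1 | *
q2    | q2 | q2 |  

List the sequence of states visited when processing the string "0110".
q0 → q2 → q2 → q2 → q2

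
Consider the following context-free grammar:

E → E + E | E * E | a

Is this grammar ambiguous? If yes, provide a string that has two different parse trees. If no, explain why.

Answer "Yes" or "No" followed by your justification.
Two different leftmost derivations of a + a * a:
  (1) E ⇒ E + E ⇒ a + E ⇒ a + E * E ⇒ a + a * E ⇒ a + a * a   (tree groups a + (a * a))
  (2) E ⇒ E * E ⇒ E + E * E ⇒ a + E * E ⇒ a + a * E ⇒ a + a * a   (tree groups (a + a) * a)
Two distinct leftmost derivations = two distinct parse trees, so the grammar is ambiguous.

Final answer: Yes - the string 'a + a * a' has two distinct leftmost derivations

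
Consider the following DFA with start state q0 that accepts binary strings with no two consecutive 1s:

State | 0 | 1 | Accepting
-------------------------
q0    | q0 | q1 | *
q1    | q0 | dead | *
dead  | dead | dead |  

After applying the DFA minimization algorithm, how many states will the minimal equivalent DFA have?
All 3 states are reachable from q0, so none can be removed as unreachable.
Table-filling: first mark every (accepting, non-accepting) pair as distinguishable (accepting: {q0, q1}; non-accepting: {dead}).
Round 1: (q0, q1) on '1' go to q1 and dead, already distinguishable → mark.
Every pair of states is distinguishable, so the DFA is already minimal.
Equivalence classes: {q0}, {q1}, {dead} → 3 states.

Final answer: 3 states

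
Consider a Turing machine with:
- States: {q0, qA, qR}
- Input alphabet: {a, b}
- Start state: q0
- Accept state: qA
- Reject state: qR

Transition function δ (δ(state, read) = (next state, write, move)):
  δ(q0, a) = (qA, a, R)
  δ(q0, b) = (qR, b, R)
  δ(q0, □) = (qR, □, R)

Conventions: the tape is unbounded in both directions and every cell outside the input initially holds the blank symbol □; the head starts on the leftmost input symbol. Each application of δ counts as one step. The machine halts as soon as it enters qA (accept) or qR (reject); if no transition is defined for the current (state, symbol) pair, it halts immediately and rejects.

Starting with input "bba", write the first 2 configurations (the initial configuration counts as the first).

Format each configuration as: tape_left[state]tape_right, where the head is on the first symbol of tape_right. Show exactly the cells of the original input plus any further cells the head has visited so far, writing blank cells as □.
Step 0: [q0]bba (head at position 0)
Step 1: δ(q0, b) = (qR, b, R)  ⊢  b[qR]ba (head at position 1)

Final answer: [q0]bba ⊢ b[qR]ba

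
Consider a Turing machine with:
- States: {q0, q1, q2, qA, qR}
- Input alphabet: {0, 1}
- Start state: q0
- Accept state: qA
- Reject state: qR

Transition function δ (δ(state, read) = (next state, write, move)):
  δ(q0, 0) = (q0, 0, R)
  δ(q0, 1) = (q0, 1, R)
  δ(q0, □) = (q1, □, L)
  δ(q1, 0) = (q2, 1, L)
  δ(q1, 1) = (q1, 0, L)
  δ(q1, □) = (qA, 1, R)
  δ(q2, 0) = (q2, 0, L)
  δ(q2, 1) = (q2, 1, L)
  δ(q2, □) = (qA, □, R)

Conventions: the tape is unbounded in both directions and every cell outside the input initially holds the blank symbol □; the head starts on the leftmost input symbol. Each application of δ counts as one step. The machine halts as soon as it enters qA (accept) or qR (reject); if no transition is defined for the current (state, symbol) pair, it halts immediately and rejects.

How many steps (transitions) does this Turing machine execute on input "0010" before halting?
Step 0: [q0]0010 (head at position 0)
Step 1: δ(q0, 0) = (q0, 0, R)  ⊢  0[q0]010 (head at position 1)
Step 2: δ(q0, 0) = (q0, 0, R)  ⊢  00[q0]10 (head at position 2)
Step 3: δ(q0, 1) = (q0, 1, R)  ⊢  001[q0]0 (head at position 3)
Step 4: δ(q0, 0) = (q0, 0, R)  ⊢  0010[q0]□ (head at position 4)
Step 5: δ(q0, □) = (q1, □, L)  ⊢  001[q1]0□ (head at position 3)
Step 6: δ(q1, 0) = (q2, 1, L)  ⊢  00[q2]11□ (head at position 2)
Step 7: δ(q2, 1) = (q2, 1, L)  ⊢  0[q2]011□ (head at position 1)
Step 8: δ(q2, 0) = (q2, 0, L)  ⊢  [q2]0011□ (head at position 0)
Step 9: δ(q2, 0) = (q2, 0, L)  ⊢  [q2]□0011□ (head at position -1)
Step 10: δ(q2, □) = (qA, □, R)  ⊢  □[qA]0011□ (head at position 0)
The machine is in qA, so it halts and accepts.
Number of transitions executed: 10.

Final answer: 10 steps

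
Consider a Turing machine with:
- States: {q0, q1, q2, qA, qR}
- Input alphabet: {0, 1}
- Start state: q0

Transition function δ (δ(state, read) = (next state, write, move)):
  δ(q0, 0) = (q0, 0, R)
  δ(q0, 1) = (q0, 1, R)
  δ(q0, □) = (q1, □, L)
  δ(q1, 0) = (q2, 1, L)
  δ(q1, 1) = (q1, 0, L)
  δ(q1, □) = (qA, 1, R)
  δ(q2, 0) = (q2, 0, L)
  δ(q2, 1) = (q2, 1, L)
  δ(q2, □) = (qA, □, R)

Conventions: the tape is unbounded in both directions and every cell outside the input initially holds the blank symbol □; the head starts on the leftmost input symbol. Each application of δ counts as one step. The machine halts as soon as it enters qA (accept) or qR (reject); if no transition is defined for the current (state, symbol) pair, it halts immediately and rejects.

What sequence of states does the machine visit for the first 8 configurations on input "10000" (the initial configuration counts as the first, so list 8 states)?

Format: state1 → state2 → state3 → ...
Step 0: [q0]10000 (head at position 0)
Step 1: δ(q0, 1) = (q0, 1, R)  ⊢  1[q0]0000 (head at position 1)
Step 2: δ(q0, 0) = (q0, 0, R)  ⊢  10[q0]000 (head at position 2)
Step 3: δ(q0, 0) = (q0, 0, R)  ⊢  100[q0]00 (head at position 3)
Step 4: δ(q0, 0) = (q0, 0, R)  ⊢  1000[q0]0 (head at position 4)
Step 5: δ(q0, 0) = (q0, 0, R)  ⊢  10000[q0]□ (head at position 5)
Step 6: δ(q0, □) = (q1, □, L)  ⊢  1000[q1]0□ (head at position 4)
Step 7: δ(q1, 0) = (q2, 1, L)  ⊢  100[q2]01□ (head at position 3)
Reading off the states of these 8 configurations: q0 → q0 → q0 → q0 → q0 → q0 → q1 → q2

Final answer: q0 → q0 → q0 → q0 → q0 → q0 → q1 → q2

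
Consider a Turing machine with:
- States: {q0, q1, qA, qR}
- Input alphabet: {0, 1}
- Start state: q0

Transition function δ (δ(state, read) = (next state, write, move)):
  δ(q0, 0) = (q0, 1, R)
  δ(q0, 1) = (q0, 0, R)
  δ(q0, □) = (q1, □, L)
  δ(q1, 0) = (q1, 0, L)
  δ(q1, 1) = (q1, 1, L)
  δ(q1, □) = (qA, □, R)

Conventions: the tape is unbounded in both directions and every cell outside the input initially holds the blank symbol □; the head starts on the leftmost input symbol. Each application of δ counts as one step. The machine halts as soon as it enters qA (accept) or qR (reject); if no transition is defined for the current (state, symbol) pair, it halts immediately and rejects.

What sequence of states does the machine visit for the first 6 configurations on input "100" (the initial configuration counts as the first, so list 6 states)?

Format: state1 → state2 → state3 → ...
Step 0: [q0]100 (head at position 0)
Step 1: δ(q0, 1) = (q0, 0, R)  ⊢  0[q0]00 (head at position 1)
Step 2: δ(q0, 0) = (q0, 1, R)  ⊢  01[q0]0 (head at position 2)
Step 3: δ(q0, 0) = (q0, 1, R)  ⊢  011[q0]□ (head at position 3)
Step 4: δ(q0, □) = (q1, □, L)  ⊢  01[q1]1□ (head at position 2)
Step 5: δ(q1, 1) = (q1, 1, L)  ⊢  0[q1]11□ (head at position 1)
Reading off the states of these 6 configurations: q0 → q0 → q0 → q0 → q1 → q1

Final answer: q0 → q0 → q0 → q0 → q1 → q1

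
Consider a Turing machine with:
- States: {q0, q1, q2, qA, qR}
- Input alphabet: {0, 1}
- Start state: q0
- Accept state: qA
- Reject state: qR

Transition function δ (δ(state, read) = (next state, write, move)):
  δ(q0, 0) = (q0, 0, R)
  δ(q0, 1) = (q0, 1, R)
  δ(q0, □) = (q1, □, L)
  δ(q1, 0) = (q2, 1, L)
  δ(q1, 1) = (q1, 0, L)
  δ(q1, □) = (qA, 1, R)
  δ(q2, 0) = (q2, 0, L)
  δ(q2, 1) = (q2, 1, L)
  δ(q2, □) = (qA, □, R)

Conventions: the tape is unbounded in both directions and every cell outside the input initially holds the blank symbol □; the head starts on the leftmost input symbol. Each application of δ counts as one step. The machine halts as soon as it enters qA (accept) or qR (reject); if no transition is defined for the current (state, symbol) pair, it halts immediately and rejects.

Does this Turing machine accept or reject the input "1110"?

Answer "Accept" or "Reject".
Step 0: [q0]1110 (head at position 0)
Step 1: δ(q0, 1) = (q0, 1, R)  ⊢  1[q0]110 (head at position 1)
Step 2: δ(q0, 1) = (q0, 1, R)  ⊢  11[q0]10 (head at position 2)
Step 3: δ(q0, 1) = (q0, 1, R)  ⊢  111[q0]0 (head at position 3)
Step 4: δ(q0, 0) = (q0, 0, R)  ⊢  1110[q0]□ (head at position 4)
Step 5: δ(q0, □) = (q1, □, L)  ⊢  111[q1]0□ (head at position 3)
Step 6: δ(q1, 0) = (q2, 1, L)  ⊢  11[q2]11□ (head at position 2)
Step 7: δ(q2, 1) = (q2, 1, L)  ⊢  1[q2]111□ (head at position 1)
Step 8: δ(q2, 1) = (q2, 1, L)  ⊢  [q2]1111□ (head at position 0)
Step 9: δ(q2, 1) = (q2, 1, L)  ⊢  [q2]□1111□ (head at position -1)
Step 10: δ(q2, □) = (qA, □, R)  ⊢  □[qA]1111□ (head at position 0)
The machine is in qA, so it halts and accepts.

Final answer: Accept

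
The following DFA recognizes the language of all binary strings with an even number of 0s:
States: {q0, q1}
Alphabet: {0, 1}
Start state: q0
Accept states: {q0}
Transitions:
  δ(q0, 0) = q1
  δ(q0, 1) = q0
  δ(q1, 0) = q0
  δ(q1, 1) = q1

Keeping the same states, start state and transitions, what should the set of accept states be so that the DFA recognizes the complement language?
The DFA is complete (every state has a transition on every symbol), so the complement
is recognized by the same DFA with accepting and non-accepting states swapped.
Original accept states: {q0}
Complement accept states = All states - Original accept states
= {q0, q1} - {q0}
= {q1}
Complement language: strings with an ODD number of 0s

Final answer: {q1}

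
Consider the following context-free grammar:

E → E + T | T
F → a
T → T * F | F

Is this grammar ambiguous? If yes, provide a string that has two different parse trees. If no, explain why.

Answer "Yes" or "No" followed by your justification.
This is the standard stratified expression grammar: '+' is introduced only by the left-recursive rule E → E + T and '*' only by the left-recursive rule T → T * F, with F → a. For any string, the last '+' must be the one produced at the root E (everything after it is a T containing no '+'), and likewise within each T the last '*' is produced at its root. This fixes the parse tree uniquely (left-associative, '*' binding tighter than '+'), so every string has exactly one parse tree.

Final answer: No - the grammar is unambiguous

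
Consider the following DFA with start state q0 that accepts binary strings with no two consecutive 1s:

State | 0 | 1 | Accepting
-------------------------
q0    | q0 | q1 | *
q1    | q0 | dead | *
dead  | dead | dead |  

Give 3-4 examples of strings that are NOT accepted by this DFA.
Any strings that end in a non-accepting state work; for example:
"110": q0 → q1 → dead → dead; dead is not accepting → rejected
"1011": q0 → q1 → q0 → q1 → dead; dead is not accepting → rejected
"1100": q0 → q1 → dead → dead → dead; dead is not accepting → rejected
"1111": q0 → q1 → dead → dead → dead; dead is not accepting → rejected

Final answer: "110", "1011", "1100", "1111"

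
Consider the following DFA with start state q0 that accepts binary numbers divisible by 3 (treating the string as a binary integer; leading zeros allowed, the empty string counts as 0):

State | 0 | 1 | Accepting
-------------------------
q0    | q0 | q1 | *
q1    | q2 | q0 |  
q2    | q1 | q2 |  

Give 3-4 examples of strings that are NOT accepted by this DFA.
Any strings that end in a non-accepting state work; for example:
"1": q0 → q1; q1 is not accepting → rejected
"010": q0 → q0 → q1 → q2; q2 is not accepting → rejected
"0010": q0 → q0 → q0 → q1 → q2; q2 is not accepting → rejected
"1000": q0 → q1 → q2 → q1 → q2; q2 is not accepting → rejected

Final answer: "1", "010", "0010", "1000"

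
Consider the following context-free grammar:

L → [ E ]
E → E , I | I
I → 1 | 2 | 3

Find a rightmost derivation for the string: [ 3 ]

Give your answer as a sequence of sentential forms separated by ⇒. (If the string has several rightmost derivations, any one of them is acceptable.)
Start with L.
Step 1: the rightmost non-terminal is L; apply L → [ E ]:  [ E ]
Step 2: the rightmost non-terminal is E; apply E → I:  [ I ]
Step 3: the rightmost non-terminal is I; apply I → 3:  [ 3 ]

Final answer: L ⇒ [ E ] ⇒ [ I ] ⇒ [ 3 ]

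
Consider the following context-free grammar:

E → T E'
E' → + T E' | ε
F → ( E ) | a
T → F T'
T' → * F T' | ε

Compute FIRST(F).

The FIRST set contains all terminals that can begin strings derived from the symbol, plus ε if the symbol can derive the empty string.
FIRST(F): F → ( E ) contributes '(' and F → a contributes 'a', so FIRST(F) = {(, a}. F is not nullable.

Final answer: {(, a}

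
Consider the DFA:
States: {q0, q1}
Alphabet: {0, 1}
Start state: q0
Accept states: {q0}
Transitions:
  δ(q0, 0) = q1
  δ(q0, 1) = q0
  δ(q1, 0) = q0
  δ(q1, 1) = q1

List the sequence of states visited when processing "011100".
Starting at q0
Read '0': q0 -> q1
Read '1': q1 -> q1
Read '1': q1 -> q1
Read '1': q1 -> q1
Read '0': q1 -> q0
Read '0': q0 -> q1

Final answer: q0 -> q1 -> q1 -> q1 -> q1 -> q0 -> q1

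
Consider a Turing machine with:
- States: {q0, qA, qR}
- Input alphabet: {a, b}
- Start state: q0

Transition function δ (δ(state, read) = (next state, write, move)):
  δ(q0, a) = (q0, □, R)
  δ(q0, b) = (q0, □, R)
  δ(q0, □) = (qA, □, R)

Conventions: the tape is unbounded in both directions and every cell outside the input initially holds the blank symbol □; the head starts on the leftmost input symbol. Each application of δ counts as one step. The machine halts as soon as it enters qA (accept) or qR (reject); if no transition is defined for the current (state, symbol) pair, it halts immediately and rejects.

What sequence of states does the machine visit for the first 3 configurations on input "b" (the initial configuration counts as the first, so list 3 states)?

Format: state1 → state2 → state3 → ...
Step 0: [q0]b (head at position 0)
Step 1: δ(q0, b) = (q0, □, R)  ⊢  □[q0]□ (head at position 1)
Step 2: δ(q0, □) = (qA, □, R)  ⊢  □□[qA]□ (head at position 2)
Reading off the states of these 3 configurations: q0 → q0 → qA

Final answer: q0 → q0 → qA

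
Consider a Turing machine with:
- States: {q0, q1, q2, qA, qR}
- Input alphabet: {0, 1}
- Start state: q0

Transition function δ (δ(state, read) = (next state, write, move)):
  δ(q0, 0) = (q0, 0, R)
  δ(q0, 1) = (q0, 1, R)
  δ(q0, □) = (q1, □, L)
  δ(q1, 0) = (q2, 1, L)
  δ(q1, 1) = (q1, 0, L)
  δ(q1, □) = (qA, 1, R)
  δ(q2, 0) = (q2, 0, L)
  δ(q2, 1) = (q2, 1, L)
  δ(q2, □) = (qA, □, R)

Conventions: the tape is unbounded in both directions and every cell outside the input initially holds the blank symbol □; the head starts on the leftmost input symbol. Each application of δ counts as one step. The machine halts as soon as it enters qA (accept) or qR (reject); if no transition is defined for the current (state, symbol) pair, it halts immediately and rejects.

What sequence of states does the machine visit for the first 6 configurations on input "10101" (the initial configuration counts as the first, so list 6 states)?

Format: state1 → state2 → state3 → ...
Step 0: [q0]10101 (head at position 0)
Step 1: δ(q0, 1) = (q0, 1, R)  ⊢  1[q0]0101 (head at position 1)
Step 2: δ(q0, 0) = (q0, 0, R)  ⊢  10[q0]101 (head at position 2)
Step 3: δ(q0, 1) = (q0, 1, R)  ⊢  101[q0]01 (head at position 3)
Step 4: δ(q0, 0) = (q0, 0, R)  ⊢  1010[q0]1 (head at position 4)
Step 5: δ(q0, 1) = (q0, 1, R)  ⊢  10101[q0]□ (head at position 5)
Reading off the states of these 6 configurations: q0 → q0 → q0 → q0 → q0 → q0

Final answer: q0 → q0 → q0 → q0 → q0 → q0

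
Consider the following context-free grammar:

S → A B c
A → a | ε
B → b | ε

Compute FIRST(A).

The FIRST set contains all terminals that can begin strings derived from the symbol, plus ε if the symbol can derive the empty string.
A → a contributes a; A → ε makes A nullable, contributing ε. FIRST(A) = {a, ε}.

Final answer: {a, ε}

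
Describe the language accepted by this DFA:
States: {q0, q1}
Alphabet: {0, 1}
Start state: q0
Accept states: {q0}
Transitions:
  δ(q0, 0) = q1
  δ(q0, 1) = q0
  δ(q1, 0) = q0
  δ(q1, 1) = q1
Analyzing the DFA structure:
Start state: q0
Accept states: {q0}
Interpreting what each state remembers (checking against the transitions):
  q0: an even number of 0s has been read so far
  q1: an odd number of 0s has been read so far
  δ(q0, 0): in q0 (an even number of 0s has been read so far), after reading 0 we have: an odd number of 0s has been read so far → q1
  δ(q0, 1): in q0 (an even number of 0s has been read so far), after reading 1 we have: an even number of 0s has been read so far → q0
  δ(q1, 0): in q1 (an odd number of 0s has been read so far), after reading 0 we have: an even number of 0s has been read so far → q0
  δ(q1, 1): in q1 (an odd number of 0s has been read so far), after reading 1 we have: an odd number of 0s has been read so far → q1
A string is accepted iff it ends in {q0}, i.e. an even number of 0s has been read so far.
Language: All binary strings with an even number of 0s

Final answer: All binary strings with an even number of 0s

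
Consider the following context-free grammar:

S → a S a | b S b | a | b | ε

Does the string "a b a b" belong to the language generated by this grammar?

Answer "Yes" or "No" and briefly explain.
Every production places the same symbol at both ends (or yields a single symbol / ε), so every derived string is a palindrome. a b a b reversed is b a b a ≠ a b a b, so it is not a palindrome and cannot be derived (already the first step fails: the string starts with a but ends with b, so neither S → a S a nor S → b S b fits).

Final answer: No - no valid derivation exists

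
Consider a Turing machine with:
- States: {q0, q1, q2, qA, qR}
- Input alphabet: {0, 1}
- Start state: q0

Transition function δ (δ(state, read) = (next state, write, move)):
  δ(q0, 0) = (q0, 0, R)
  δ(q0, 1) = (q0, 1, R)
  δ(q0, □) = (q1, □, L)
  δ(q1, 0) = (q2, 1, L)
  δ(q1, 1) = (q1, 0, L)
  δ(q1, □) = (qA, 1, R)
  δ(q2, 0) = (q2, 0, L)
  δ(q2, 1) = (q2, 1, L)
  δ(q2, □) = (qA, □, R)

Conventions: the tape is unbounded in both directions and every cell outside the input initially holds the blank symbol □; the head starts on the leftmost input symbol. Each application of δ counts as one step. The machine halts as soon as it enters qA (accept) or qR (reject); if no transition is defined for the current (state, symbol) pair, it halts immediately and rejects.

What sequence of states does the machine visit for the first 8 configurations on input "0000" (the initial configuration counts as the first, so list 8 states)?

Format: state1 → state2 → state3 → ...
Step 0: [q0]0000 (head at position 0)
Step 1: δ(q0, 0) = (q0, 0, R)  ⊢  0[q0]000 (head at position 1)
Step 2: δ(q0, 0) = (q0, 0, R)  ⊢  00[q0]00 (head at position 2)
Step 3: δ(q0, 0) = (q0, 0, R)  ⊢  000[q0]0 (head at position 3)
Step 4: δ(q0, 0) = (q0, 0, R)  ⊢  0000[q0]□ (head at position 4)
Step 5: δ(q0, □) = (q1, □, L)  ⊢  000[q1]0□ (head at position 3)
Step 6: δ(q1, 0) = (q2, 1, L)  ⊢  00[q2]01□ (head at position 2)
Step 7: δ(q2, 0) = (q2, 0, L)  ⊢  0[q2]001□ (head at position 1)
Reading off the states of these 8 configurations: q0 → q0 → q0 → q0 → q0 → q1 → q2 → q2

Final answer: q0 → q0 → q0 → q0 → q0 → q1 → q2 → q2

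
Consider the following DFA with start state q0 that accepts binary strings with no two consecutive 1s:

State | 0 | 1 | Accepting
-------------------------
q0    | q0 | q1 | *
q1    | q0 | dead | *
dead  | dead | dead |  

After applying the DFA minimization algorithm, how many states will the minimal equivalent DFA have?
All 3 states are reachable from q0, so none can be removed as unreachable.
Table-filling: first mark every (accepting, non-accepting) pair as distinguishable (accepting: {q0, q1}; non-accepting: {dead}).
Round 1: (q0, q1) on '1' go to q1 and dead, already distinguishable → mark.
Every pair of states is distinguishable, so the DFA is already minimal.
Equivalence classes: {q0}, {q1}, {dead} → 3 states.

Final answer: 3 states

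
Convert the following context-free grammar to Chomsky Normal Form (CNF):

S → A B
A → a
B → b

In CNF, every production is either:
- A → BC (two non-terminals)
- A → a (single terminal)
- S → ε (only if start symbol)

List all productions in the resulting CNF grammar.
The grammar has no ε-productions or unit productions to eliminate.
S → A B is already in CNF (two non-terminals) – keep it.
A → a is already in CNF (single terminal) – keep it.
B → b is already in CNF (single terminal) – keep it.
Resulting CNF grammar (3 productions): A → a; B → b; S → A B

Final answer: A → a; B → b; S → A B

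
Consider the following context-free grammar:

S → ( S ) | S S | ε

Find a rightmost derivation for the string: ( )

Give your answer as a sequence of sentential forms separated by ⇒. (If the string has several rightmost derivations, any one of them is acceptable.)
Start with S.
Step 1: the rightmost non-terminal is S; apply S → ( S ):  ( S )
Step 2: the rightmost non-terminal is S; apply S → ε:  ( )

Final answer: S ⇒ ( S ) ⇒ ( )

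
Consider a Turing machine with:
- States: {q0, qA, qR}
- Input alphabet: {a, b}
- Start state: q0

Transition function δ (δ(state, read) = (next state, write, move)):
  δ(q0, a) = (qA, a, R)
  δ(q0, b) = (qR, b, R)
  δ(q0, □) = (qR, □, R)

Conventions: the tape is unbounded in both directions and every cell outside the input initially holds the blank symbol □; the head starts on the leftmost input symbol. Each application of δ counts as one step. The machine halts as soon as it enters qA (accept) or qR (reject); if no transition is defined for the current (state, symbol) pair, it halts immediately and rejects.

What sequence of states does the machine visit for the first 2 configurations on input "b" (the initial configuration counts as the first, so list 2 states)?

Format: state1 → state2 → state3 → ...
Step 0: [q0]b (head at position 0)
Step 1: δ(q0, b) = (qR, b, R)  ⊢  b[qR]□ (head at position 1)
Reading off the states of these 2 configurations: q0 → qR

Final answer: q0 → qR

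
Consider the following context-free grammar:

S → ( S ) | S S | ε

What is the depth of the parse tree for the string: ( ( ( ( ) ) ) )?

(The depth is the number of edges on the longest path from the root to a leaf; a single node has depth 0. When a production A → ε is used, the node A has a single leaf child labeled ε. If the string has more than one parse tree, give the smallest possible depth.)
The string is 4 nested pairs. The shallowest parse tree applies S → ( S ) 4 times (one node per nested pair, each a child of the previous) and then S → ε in the middle.
S nodes at depths 0..4, ε leaf at depth 5; parentheses leaves are at depths 1..4.
(Using S → S S with an S → ε child anywhere only adds levels, so it cannot give a shallower tree.)
Depth = 5.

Final answer: 5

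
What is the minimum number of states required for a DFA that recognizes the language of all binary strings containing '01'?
Language: binary strings containing '01'
Lower bound (Myhill–Nerode): the prefixes ε, 0, 01 are pairwise distinguishable:
  ε vs 01: suffix ε distinguishes them (ε is rejected, 01 is accepted)
  0 vs 01: suffix ε distinguishes them (0 is rejected, 01 is accepted)
  ε vs 0: suffix 1 distinguishes them (ε·1 = 1 is rejected, 0·1 = 01 is accepted)
So any DFA needs at least 3 states.
Upper bound: a DFA with 3 states exists (one state per class above: 'no progress', 'last symbol 0', and 'seen 01' (accepting sink)).
Minimum states: 3

Final answer: 3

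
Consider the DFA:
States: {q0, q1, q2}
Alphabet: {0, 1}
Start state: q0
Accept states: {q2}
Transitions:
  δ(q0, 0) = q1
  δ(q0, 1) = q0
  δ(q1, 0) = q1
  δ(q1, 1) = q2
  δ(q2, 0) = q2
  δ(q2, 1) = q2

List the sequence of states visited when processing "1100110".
Starting at q0
Read '1': q0 -> q0
Read '1': q0 -> q0
Read '0': q0 -> q1
Read '0': q1 -> q1
Read '1': q1 -> q2
Read '1': q2 -> q2
Read '0': q2 -> q2

Final answer: q0 -> q0 -> q0 -> q1 -> q1 -> q2 -> q2 -> q2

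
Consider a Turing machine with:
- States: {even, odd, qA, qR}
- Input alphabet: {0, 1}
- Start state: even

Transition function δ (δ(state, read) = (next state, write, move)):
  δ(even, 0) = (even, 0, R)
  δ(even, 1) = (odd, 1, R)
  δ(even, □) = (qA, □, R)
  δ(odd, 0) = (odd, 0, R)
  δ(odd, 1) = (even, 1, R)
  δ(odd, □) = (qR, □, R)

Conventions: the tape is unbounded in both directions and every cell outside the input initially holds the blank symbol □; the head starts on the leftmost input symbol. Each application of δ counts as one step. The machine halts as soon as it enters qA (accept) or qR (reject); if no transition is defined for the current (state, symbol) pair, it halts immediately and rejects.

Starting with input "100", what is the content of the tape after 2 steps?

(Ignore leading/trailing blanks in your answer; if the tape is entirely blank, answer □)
Step 0: [even]100 (head at position 0)
Step 1: δ(even, 1) = (odd, 1, R)  ⊢  1[odd]00 (head at position 1)
Step 2: δ(odd, 0) = (odd, 0, R)  ⊢  10[odd]0 (head at position 2)
Tape after 2 steps (ignoring surrounding blanks): 100

Final answer: Tape: 100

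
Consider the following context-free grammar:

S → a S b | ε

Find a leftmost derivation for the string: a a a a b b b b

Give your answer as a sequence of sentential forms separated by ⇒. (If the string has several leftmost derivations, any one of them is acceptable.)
Start with S.
Step 1: the leftmost non-terminal is S; apply S → a S b:  a S b
Step 2: the leftmost non-terminal is S; apply S → a S b:  a a S b b
Step 3: the leftmost non-terminal is S; apply S → a S b:  a a a S b b b
Step 4: the leftmost non-terminal is S; apply S → a S b:  a a a a S b b b b
Step 5: the leftmost non-terminal is S; apply S → ε:  a a a a b b b b

Final answer: S ⇒ a S b ⇒ a a S b b ⇒ a a a S b b b ⇒ a a a a S b b b b ⇒ a a a a b b b b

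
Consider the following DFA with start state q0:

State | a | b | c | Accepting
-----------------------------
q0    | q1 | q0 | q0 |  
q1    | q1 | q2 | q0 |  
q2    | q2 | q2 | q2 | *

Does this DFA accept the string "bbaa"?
Start in q0.
Read 'b': q0 → q0
Read 'b': q0 → q0
Read 'a': q0 → q1
Read 'a': q1 → q1
Final state q1 is not accepting, so the string is rejected.

Final answer: No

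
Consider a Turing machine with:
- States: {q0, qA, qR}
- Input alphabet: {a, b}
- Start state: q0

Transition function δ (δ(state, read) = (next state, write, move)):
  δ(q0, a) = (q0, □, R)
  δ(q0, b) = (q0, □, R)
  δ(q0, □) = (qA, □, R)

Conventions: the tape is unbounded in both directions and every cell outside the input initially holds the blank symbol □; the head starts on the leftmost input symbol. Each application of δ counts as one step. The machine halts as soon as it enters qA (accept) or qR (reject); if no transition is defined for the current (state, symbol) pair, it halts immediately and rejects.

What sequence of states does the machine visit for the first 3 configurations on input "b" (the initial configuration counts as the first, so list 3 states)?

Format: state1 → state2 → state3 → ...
Step 0: [q0]b (head at position 0)
Step 1: δ(q0, b) = (q0, □, R)  ⊢  □[q0]□ (head at position 1)
Step 2: δ(q0, □) = (qA, □, R)  ⊢  □□[qA]□ (head at position 2)
Reading off the states of these 3 configurations: q0 → q0 → qA

Final answer: q0 → q0 → qA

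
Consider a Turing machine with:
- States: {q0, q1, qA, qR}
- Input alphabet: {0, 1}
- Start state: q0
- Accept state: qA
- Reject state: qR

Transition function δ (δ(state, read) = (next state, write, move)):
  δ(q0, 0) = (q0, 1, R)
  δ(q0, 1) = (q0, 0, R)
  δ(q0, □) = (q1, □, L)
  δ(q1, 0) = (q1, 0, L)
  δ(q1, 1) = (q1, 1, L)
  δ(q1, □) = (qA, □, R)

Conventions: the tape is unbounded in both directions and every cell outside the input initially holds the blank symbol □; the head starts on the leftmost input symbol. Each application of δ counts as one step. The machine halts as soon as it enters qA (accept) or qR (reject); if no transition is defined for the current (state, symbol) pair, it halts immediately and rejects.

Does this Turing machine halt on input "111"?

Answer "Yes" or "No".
Step 0: [q0]111 (head at position 0)
Step 1: δ(q0, 1) = (q0, 0, R)  ⊢  0[q0]11 (head at position 1)
Step 2: δ(q0, 1) = (q0, 0, R)  ⊢  00[q0]1 (head at position 2)
Step 3: δ(q0, 1) = (q0, 0, R)  ⊢  000[q0]□ (head at position 3)
Step 4: δ(q0, □) = (q1, □, L)  ⊢  00[q1]0□ (head at position 2)
Step 5: δ(q1, 0) = (q1, 0, L)  ⊢  0[q1]00□ (head at position 1)
Step 6: δ(q1, 0) = (q1, 0, L)  ⊢  [q1]000□ (head at position 0)
Step 7: δ(q1, 0) = (q1, 0, L)  ⊢  [q1]□000□ (head at position -1)
Step 8: δ(q1, □) = (qA, □, R)  ⊢  □[qA]000□ (head at position 0)
The machine is in qA, so it halts and accepts.
It halts after 8 steps.

Final answer: Yes - halts after 8 steps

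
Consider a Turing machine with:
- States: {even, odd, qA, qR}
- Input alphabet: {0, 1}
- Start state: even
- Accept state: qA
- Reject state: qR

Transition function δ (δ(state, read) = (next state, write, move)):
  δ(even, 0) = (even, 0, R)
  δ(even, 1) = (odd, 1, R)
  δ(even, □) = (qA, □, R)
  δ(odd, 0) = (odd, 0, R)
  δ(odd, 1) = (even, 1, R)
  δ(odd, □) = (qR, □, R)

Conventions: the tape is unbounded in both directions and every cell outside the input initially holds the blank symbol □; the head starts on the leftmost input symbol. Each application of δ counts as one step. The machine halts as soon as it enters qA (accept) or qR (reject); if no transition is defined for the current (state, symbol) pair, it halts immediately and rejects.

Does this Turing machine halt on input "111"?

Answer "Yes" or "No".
Step 0: [even]111 (head at position 0)
Step 1: δ(even, 1) = (odd, 1, R)  ⊢  1[odd]11 (head at position 1)
Step 2: δ(odd, 1) = (even, 1, R)  ⊢  11[even]1 (head at position 2)
Step 3: δ(even, 1) = (odd, 1, R)  ⊢  111[odd]□ (head at position 3)
Step 4: δ(odd, □) = (qR, □, R)  ⊢  111□[qR]□ (head at position 4)
The machine is in qR, so it halts and rejects.
It halts after 4 steps.

Final answer: Yes - halts after 4 steps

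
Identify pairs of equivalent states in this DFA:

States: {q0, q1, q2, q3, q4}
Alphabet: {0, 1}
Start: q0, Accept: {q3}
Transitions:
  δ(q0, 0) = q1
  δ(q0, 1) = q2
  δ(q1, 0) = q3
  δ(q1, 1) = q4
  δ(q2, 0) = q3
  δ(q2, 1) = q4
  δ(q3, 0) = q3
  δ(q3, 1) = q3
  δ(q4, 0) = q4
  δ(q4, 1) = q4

Using the table-filling algorithm:
Round 0 – mark pairs where exactly one state is accepting: (q0,q3), (q1,q3), (q2,q3), (q3,q4)
Round 1 – newly marked: (q0,q1) [on 0: q1 vs q3, already marked]; (q0,q2) [on 0: q1 vs q3, already marked]; (q1,q4) [on 0: q3 vs q4, already marked]; (q2,q4) [on 0: q3 vs q4, already marked]
Round 2 – newly marked: (q0,q4) [on 0: q1 vs q4, already marked]
No further pairs can be marked.
(q1, q2) unmarked: δ(q1,0)=q3, δ(q2,0)=q3; δ(q1,1)=q4, δ(q2,1)=q4 → equivalent
Equivalent pairs: (q1, q2)

Final answer: Equivalent pairs: (q1, q2)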